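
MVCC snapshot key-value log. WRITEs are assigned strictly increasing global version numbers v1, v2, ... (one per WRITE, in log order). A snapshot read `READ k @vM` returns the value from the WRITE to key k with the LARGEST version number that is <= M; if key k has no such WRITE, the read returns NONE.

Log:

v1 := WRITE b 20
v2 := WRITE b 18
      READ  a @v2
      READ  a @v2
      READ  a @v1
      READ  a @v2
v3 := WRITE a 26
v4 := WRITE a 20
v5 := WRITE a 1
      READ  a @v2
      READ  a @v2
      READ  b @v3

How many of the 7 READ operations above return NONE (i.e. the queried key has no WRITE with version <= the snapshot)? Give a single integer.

Answer: 6

Derivation:
v1: WRITE b=20  (b history now [(1, 20)])
v2: WRITE b=18  (b history now [(1, 20), (2, 18)])
READ a @v2: history=[] -> no version <= 2 -> NONE
READ a @v2: history=[] -> no version <= 2 -> NONE
READ a @v1: history=[] -> no version <= 1 -> NONE
READ a @v2: history=[] -> no version <= 2 -> NONE
v3: WRITE a=26  (a history now [(3, 26)])
v4: WRITE a=20  (a history now [(3, 26), (4, 20)])
v5: WRITE a=1  (a history now [(3, 26), (4, 20), (5, 1)])
READ a @v2: history=[(3, 26), (4, 20), (5, 1)] -> no version <= 2 -> NONE
READ a @v2: history=[(3, 26), (4, 20), (5, 1)] -> no version <= 2 -> NONE
READ b @v3: history=[(1, 20), (2, 18)] -> pick v2 -> 18
Read results in order: ['NONE', 'NONE', 'NONE', 'NONE', 'NONE', 'NONE', '18']
NONE count = 6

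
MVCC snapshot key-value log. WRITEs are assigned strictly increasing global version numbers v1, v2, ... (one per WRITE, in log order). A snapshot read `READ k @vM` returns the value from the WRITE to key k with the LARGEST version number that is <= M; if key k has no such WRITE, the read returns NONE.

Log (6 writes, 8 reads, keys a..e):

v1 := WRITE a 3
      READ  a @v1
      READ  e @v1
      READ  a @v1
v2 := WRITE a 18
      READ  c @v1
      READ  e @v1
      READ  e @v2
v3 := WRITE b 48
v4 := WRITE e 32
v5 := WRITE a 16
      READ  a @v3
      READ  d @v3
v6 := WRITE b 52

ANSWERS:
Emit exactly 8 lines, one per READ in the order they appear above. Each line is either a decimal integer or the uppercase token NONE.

v1: WRITE a=3  (a history now [(1, 3)])
READ a @v1: history=[(1, 3)] -> pick v1 -> 3
READ e @v1: history=[] -> no version <= 1 -> NONE
READ a @v1: history=[(1, 3)] -> pick v1 -> 3
v2: WRITE a=18  (a history now [(1, 3), (2, 18)])
READ c @v1: history=[] -> no version <= 1 -> NONE
READ e @v1: history=[] -> no version <= 1 -> NONE
READ e @v2: history=[] -> no version <= 2 -> NONE
v3: WRITE b=48  (b history now [(3, 48)])
v4: WRITE e=32  (e history now [(4, 32)])
v5: WRITE a=16  (a history now [(1, 3), (2, 18), (5, 16)])
READ a @v3: history=[(1, 3), (2, 18), (5, 16)] -> pick v2 -> 18
READ d @v3: history=[] -> no version <= 3 -> NONE
v6: WRITE b=52  (b history now [(3, 48), (6, 52)])

Answer: 3
NONE
3
NONE
NONE
NONE
18
NONE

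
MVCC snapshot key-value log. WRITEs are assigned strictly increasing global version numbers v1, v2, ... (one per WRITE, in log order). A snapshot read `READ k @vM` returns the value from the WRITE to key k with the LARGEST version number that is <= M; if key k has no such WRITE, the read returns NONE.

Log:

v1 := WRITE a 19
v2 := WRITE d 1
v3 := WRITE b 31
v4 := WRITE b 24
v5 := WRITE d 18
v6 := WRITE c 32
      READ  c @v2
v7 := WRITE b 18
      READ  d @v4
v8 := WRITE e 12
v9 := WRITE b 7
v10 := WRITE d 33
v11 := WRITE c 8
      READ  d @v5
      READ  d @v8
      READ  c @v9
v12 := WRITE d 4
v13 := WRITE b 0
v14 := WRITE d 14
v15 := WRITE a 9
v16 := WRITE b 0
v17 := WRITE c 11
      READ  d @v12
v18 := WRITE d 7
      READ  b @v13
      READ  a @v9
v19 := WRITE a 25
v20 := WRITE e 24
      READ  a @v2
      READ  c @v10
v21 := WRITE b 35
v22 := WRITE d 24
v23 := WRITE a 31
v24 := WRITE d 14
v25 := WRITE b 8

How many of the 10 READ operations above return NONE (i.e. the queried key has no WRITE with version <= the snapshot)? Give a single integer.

Answer: 1

Derivation:
v1: WRITE a=19  (a history now [(1, 19)])
v2: WRITE d=1  (d history now [(2, 1)])
v3: WRITE b=31  (b history now [(3, 31)])
v4: WRITE b=24  (b history now [(3, 31), (4, 24)])
v5: WRITE d=18  (d history now [(2, 1), (5, 18)])
v6: WRITE c=32  (c history now [(6, 32)])
READ c @v2: history=[(6, 32)] -> no version <= 2 -> NONE
v7: WRITE b=18  (b history now [(3, 31), (4, 24), (7, 18)])
READ d @v4: history=[(2, 1), (5, 18)] -> pick v2 -> 1
v8: WRITE e=12  (e history now [(8, 12)])
v9: WRITE b=7  (b history now [(3, 31), (4, 24), (7, 18), (9, 7)])
v10: WRITE d=33  (d history now [(2, 1), (5, 18), (10, 33)])
v11: WRITE c=8  (c history now [(6, 32), (11, 8)])
READ d @v5: history=[(2, 1), (5, 18), (10, 33)] -> pick v5 -> 18
READ d @v8: history=[(2, 1), (5, 18), (10, 33)] -> pick v5 -> 18
READ c @v9: history=[(6, 32), (11, 8)] -> pick v6 -> 32
v12: WRITE d=4  (d history now [(2, 1), (5, 18), (10, 33), (12, 4)])
v13: WRITE b=0  (b history now [(3, 31), (4, 24), (7, 18), (9, 7), (13, 0)])
v14: WRITE d=14  (d history now [(2, 1), (5, 18), (10, 33), (12, 4), (14, 14)])
v15: WRITE a=9  (a history now [(1, 19), (15, 9)])
v16: WRITE b=0  (b history now [(3, 31), (4, 24), (7, 18), (9, 7), (13, 0), (16, 0)])
v17: WRITE c=11  (c history now [(6, 32), (11, 8), (17, 11)])
READ d @v12: history=[(2, 1), (5, 18), (10, 33), (12, 4), (14, 14)] -> pick v12 -> 4
v18: WRITE d=7  (d history now [(2, 1), (5, 18), (10, 33), (12, 4), (14, 14), (18, 7)])
READ b @v13: history=[(3, 31), (4, 24), (7, 18), (9, 7), (13, 0), (16, 0)] -> pick v13 -> 0
READ a @v9: history=[(1, 19), (15, 9)] -> pick v1 -> 19
v19: WRITE a=25  (a history now [(1, 19), (15, 9), (19, 25)])
v20: WRITE e=24  (e history now [(8, 12), (20, 24)])
READ a @v2: history=[(1, 19), (15, 9), (19, 25)] -> pick v1 -> 19
READ c @v10: history=[(6, 32), (11, 8), (17, 11)] -> pick v6 -> 32
v21: WRITE b=35  (b history now [(3, 31), (4, 24), (7, 18), (9, 7), (13, 0), (16, 0), (21, 35)])
v22: WRITE d=24  (d history now [(2, 1), (5, 18), (10, 33), (12, 4), (14, 14), (18, 7), (22, 24)])
v23: WRITE a=31  (a history now [(1, 19), (15, 9), (19, 25), (23, 31)])
v24: WRITE d=14  (d history now [(2, 1), (5, 18), (10, 33), (12, 4), (14, 14), (18, 7), (22, 24), (24, 14)])
v25: WRITE b=8  (b history now [(3, 31), (4, 24), (7, 18), (9, 7), (13, 0), (16, 0), (21, 35), (25, 8)])
Read results in order: ['NONE', '1', '18', '18', '32', '4', '0', '19', '19', '32']
NONE count = 1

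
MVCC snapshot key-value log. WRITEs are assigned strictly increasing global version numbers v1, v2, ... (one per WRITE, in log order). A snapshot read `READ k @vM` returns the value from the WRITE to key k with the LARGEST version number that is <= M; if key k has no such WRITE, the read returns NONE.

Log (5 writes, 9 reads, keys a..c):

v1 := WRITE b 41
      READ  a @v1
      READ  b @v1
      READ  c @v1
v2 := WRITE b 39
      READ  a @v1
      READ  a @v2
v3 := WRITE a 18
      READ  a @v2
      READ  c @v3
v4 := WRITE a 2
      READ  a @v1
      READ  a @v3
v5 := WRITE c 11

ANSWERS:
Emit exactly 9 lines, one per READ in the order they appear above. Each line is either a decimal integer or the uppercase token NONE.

v1: WRITE b=41  (b history now [(1, 41)])
READ a @v1: history=[] -> no version <= 1 -> NONE
READ b @v1: history=[(1, 41)] -> pick v1 -> 41
READ c @v1: history=[] -> no version <= 1 -> NONE
v2: WRITE b=39  (b history now [(1, 41), (2, 39)])
READ a @v1: history=[] -> no version <= 1 -> NONE
READ a @v2: history=[] -> no version <= 2 -> NONE
v3: WRITE a=18  (a history now [(3, 18)])
READ a @v2: history=[(3, 18)] -> no version <= 2 -> NONE
READ c @v3: history=[] -> no version <= 3 -> NONE
v4: WRITE a=2  (a history now [(3, 18), (4, 2)])
READ a @v1: history=[(3, 18), (4, 2)] -> no version <= 1 -> NONE
READ a @v3: history=[(3, 18), (4, 2)] -> pick v3 -> 18
v5: WRITE c=11  (c history now [(5, 11)])

Answer: NONE
41
NONE
NONE
NONE
NONE
NONE
NONE
18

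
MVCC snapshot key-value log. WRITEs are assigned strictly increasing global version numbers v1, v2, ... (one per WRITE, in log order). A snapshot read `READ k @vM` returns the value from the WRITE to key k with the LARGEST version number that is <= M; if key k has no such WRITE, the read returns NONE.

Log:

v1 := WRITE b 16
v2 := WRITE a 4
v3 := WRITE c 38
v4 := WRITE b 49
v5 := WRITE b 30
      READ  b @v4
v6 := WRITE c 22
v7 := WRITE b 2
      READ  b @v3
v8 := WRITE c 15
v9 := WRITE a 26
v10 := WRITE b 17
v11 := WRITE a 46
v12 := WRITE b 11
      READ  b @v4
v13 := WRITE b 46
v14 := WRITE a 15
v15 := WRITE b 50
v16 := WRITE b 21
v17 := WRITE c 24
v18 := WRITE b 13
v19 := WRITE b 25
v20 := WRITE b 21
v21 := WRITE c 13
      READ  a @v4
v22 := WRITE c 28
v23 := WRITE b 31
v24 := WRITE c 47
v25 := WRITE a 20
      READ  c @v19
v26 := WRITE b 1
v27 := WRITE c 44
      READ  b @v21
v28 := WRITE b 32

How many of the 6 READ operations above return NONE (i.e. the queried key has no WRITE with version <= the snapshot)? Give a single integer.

Answer: 0

Derivation:
v1: WRITE b=16  (b history now [(1, 16)])
v2: WRITE a=4  (a history now [(2, 4)])
v3: WRITE c=38  (c history now [(3, 38)])
v4: WRITE b=49  (b history now [(1, 16), (4, 49)])
v5: WRITE b=30  (b history now [(1, 16), (4, 49), (5, 30)])
READ b @v4: history=[(1, 16), (4, 49), (5, 30)] -> pick v4 -> 49
v6: WRITE c=22  (c history now [(3, 38), (6, 22)])
v7: WRITE b=2  (b history now [(1, 16), (4, 49), (5, 30), (7, 2)])
READ b @v3: history=[(1, 16), (4, 49), (5, 30), (7, 2)] -> pick v1 -> 16
v8: WRITE c=15  (c history now [(3, 38), (6, 22), (8, 15)])
v9: WRITE a=26  (a history now [(2, 4), (9, 26)])
v10: WRITE b=17  (b history now [(1, 16), (4, 49), (5, 30), (7, 2), (10, 17)])
v11: WRITE a=46  (a history now [(2, 4), (9, 26), (11, 46)])
v12: WRITE b=11  (b history now [(1, 16), (4, 49), (5, 30), (7, 2), (10, 17), (12, 11)])
READ b @v4: history=[(1, 16), (4, 49), (5, 30), (7, 2), (10, 17), (12, 11)] -> pick v4 -> 49
v13: WRITE b=46  (b history now [(1, 16), (4, 49), (5, 30), (7, 2), (10, 17), (12, 11), (13, 46)])
v14: WRITE a=15  (a history now [(2, 4), (9, 26), (11, 46), (14, 15)])
v15: WRITE b=50  (b history now [(1, 16), (4, 49), (5, 30), (7, 2), (10, 17), (12, 11), (13, 46), (15, 50)])
v16: WRITE b=21  (b history now [(1, 16), (4, 49), (5, 30), (7, 2), (10, 17), (12, 11), (13, 46), (15, 50), (16, 21)])
v17: WRITE c=24  (c history now [(3, 38), (6, 22), (8, 15), (17, 24)])
v18: WRITE b=13  (b history now [(1, 16), (4, 49), (5, 30), (7, 2), (10, 17), (12, 11), (13, 46), (15, 50), (16, 21), (18, 13)])
v19: WRITE b=25  (b history now [(1, 16), (4, 49), (5, 30), (7, 2), (10, 17), (12, 11), (13, 46), (15, 50), (16, 21), (18, 13), (19, 25)])
v20: WRITE b=21  (b history now [(1, 16), (4, 49), (5, 30), (7, 2), (10, 17), (12, 11), (13, 46), (15, 50), (16, 21), (18, 13), (19, 25), (20, 21)])
v21: WRITE c=13  (c history now [(3, 38), (6, 22), (8, 15), (17, 24), (21, 13)])
READ a @v4: history=[(2, 4), (9, 26), (11, 46), (14, 15)] -> pick v2 -> 4
v22: WRITE c=28  (c history now [(3, 38), (6, 22), (8, 15), (17, 24), (21, 13), (22, 28)])
v23: WRITE b=31  (b history now [(1, 16), (4, 49), (5, 30), (7, 2), (10, 17), (12, 11), (13, 46), (15, 50), (16, 21), (18, 13), (19, 25), (20, 21), (23, 31)])
v24: WRITE c=47  (c history now [(3, 38), (6, 22), (8, 15), (17, 24), (21, 13), (22, 28), (24, 47)])
v25: WRITE a=20  (a history now [(2, 4), (9, 26), (11, 46), (14, 15), (25, 20)])
READ c @v19: history=[(3, 38), (6, 22), (8, 15), (17, 24), (21, 13), (22, 28), (24, 47)] -> pick v17 -> 24
v26: WRITE b=1  (b history now [(1, 16), (4, 49), (5, 30), (7, 2), (10, 17), (12, 11), (13, 46), (15, 50), (16, 21), (18, 13), (19, 25), (20, 21), (23, 31), (26, 1)])
v27: WRITE c=44  (c history now [(3, 38), (6, 22), (8, 15), (17, 24), (21, 13), (22, 28), (24, 47), (27, 44)])
READ b @v21: history=[(1, 16), (4, 49), (5, 30), (7, 2), (10, 17), (12, 11), (13, 46), (15, 50), (16, 21), (18, 13), (19, 25), (20, 21), (23, 31), (26, 1)] -> pick v20 -> 21
v28: WRITE b=32  (b history now [(1, 16), (4, 49), (5, 30), (7, 2), (10, 17), (12, 11), (13, 46), (15, 50), (16, 21), (18, 13), (19, 25), (20, 21), (23, 31), (26, 1), (28, 32)])
Read results in order: ['49', '16', '49', '4', '24', '21']
NONE count = 0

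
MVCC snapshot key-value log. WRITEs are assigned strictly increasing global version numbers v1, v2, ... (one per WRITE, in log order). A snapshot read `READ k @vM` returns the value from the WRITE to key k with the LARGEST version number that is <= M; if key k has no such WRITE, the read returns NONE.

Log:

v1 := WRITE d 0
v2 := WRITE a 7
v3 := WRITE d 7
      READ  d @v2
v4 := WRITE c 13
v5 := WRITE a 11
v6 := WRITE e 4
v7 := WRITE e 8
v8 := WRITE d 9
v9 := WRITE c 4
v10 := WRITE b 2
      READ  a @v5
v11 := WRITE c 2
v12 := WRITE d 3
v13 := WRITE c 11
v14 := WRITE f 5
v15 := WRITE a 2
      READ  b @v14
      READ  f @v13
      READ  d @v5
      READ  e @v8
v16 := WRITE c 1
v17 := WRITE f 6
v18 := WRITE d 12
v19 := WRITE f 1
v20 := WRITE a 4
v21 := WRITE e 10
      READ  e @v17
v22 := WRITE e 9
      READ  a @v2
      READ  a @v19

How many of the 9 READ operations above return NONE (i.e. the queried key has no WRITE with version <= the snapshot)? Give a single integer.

v1: WRITE d=0  (d history now [(1, 0)])
v2: WRITE a=7  (a history now [(2, 7)])
v3: WRITE d=7  (d history now [(1, 0), (3, 7)])
READ d @v2: history=[(1, 0), (3, 7)] -> pick v1 -> 0
v4: WRITE c=13  (c history now [(4, 13)])
v5: WRITE a=11  (a history now [(2, 7), (5, 11)])
v6: WRITE e=4  (e history now [(6, 4)])
v7: WRITE e=8  (e history now [(6, 4), (7, 8)])
v8: WRITE d=9  (d history now [(1, 0), (3, 7), (8, 9)])
v9: WRITE c=4  (c history now [(4, 13), (9, 4)])
v10: WRITE b=2  (b history now [(10, 2)])
READ a @v5: history=[(2, 7), (5, 11)] -> pick v5 -> 11
v11: WRITE c=2  (c history now [(4, 13), (9, 4), (11, 2)])
v12: WRITE d=3  (d history now [(1, 0), (3, 7), (8, 9), (12, 3)])
v13: WRITE c=11  (c history now [(4, 13), (9, 4), (11, 2), (13, 11)])
v14: WRITE f=5  (f history now [(14, 5)])
v15: WRITE a=2  (a history now [(2, 7), (5, 11), (15, 2)])
READ b @v14: history=[(10, 2)] -> pick v10 -> 2
READ f @v13: history=[(14, 5)] -> no version <= 13 -> NONE
READ d @v5: history=[(1, 0), (3, 7), (8, 9), (12, 3)] -> pick v3 -> 7
READ e @v8: history=[(6, 4), (7, 8)] -> pick v7 -> 8
v16: WRITE c=1  (c history now [(4, 13), (9, 4), (11, 2), (13, 11), (16, 1)])
v17: WRITE f=6  (f history now [(14, 5), (17, 6)])
v18: WRITE d=12  (d history now [(1, 0), (3, 7), (8, 9), (12, 3), (18, 12)])
v19: WRITE f=1  (f history now [(14, 5), (17, 6), (19, 1)])
v20: WRITE a=4  (a history now [(2, 7), (5, 11), (15, 2), (20, 4)])
v21: WRITE e=10  (e history now [(6, 4), (7, 8), (21, 10)])
READ e @v17: history=[(6, 4), (7, 8), (21, 10)] -> pick v7 -> 8
v22: WRITE e=9  (e history now [(6, 4), (7, 8), (21, 10), (22, 9)])
READ a @v2: history=[(2, 7), (5, 11), (15, 2), (20, 4)] -> pick v2 -> 7
READ a @v19: history=[(2, 7), (5, 11), (15, 2), (20, 4)] -> pick v15 -> 2
Read results in order: ['0', '11', '2', 'NONE', '7', '8', '8', '7', '2']
NONE count = 1

Answer: 1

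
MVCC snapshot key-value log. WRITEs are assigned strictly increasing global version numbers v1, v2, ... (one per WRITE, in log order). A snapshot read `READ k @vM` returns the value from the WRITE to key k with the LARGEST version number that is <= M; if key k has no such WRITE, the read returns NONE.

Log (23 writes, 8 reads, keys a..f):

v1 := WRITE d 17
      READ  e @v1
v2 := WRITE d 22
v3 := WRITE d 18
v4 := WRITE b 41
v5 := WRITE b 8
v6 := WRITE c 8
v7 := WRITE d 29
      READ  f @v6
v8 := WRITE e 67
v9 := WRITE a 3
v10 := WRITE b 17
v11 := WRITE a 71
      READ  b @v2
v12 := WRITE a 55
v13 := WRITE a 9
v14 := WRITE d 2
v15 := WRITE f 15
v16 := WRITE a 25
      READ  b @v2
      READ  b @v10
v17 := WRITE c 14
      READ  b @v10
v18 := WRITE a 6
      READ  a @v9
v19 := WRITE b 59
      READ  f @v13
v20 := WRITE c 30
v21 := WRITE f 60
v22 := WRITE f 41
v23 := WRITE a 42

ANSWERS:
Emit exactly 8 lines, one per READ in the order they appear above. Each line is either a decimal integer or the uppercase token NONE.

Answer: NONE
NONE
NONE
NONE
17
17
3
NONE

Derivation:
v1: WRITE d=17  (d history now [(1, 17)])
READ e @v1: history=[] -> no version <= 1 -> NONE
v2: WRITE d=22  (d history now [(1, 17), (2, 22)])
v3: WRITE d=18  (d history now [(1, 17), (2, 22), (3, 18)])
v4: WRITE b=41  (b history now [(4, 41)])
v5: WRITE b=8  (b history now [(4, 41), (5, 8)])
v6: WRITE c=8  (c history now [(6, 8)])
v7: WRITE d=29  (d history now [(1, 17), (2, 22), (3, 18), (7, 29)])
READ f @v6: history=[] -> no version <= 6 -> NONE
v8: WRITE e=67  (e history now [(8, 67)])
v9: WRITE a=3  (a history now [(9, 3)])
v10: WRITE b=17  (b history now [(4, 41), (5, 8), (10, 17)])
v11: WRITE a=71  (a history now [(9, 3), (11, 71)])
READ b @v2: history=[(4, 41), (5, 8), (10, 17)] -> no version <= 2 -> NONE
v12: WRITE a=55  (a history now [(9, 3), (11, 71), (12, 55)])
v13: WRITE a=9  (a history now [(9, 3), (11, 71), (12, 55), (13, 9)])
v14: WRITE d=2  (d history now [(1, 17), (2, 22), (3, 18), (7, 29), (14, 2)])
v15: WRITE f=15  (f history now [(15, 15)])
v16: WRITE a=25  (a history now [(9, 3), (11, 71), (12, 55), (13, 9), (16, 25)])
READ b @v2: history=[(4, 41), (5, 8), (10, 17)] -> no version <= 2 -> NONE
READ b @v10: history=[(4, 41), (5, 8), (10, 17)] -> pick v10 -> 17
v17: WRITE c=14  (c history now [(6, 8), (17, 14)])
READ b @v10: history=[(4, 41), (5, 8), (10, 17)] -> pick v10 -> 17
v18: WRITE a=6  (a history now [(9, 3), (11, 71), (12, 55), (13, 9), (16, 25), (18, 6)])
READ a @v9: history=[(9, 3), (11, 71), (12, 55), (13, 9), (16, 25), (18, 6)] -> pick v9 -> 3
v19: WRITE b=59  (b history now [(4, 41), (5, 8), (10, 17), (19, 59)])
READ f @v13: history=[(15, 15)] -> no version <= 13 -> NONE
v20: WRITE c=30  (c history now [(6, 8), (17, 14), (20, 30)])
v21: WRITE f=60  (f history now [(15, 15), (21, 60)])
v22: WRITE f=41  (f history now [(15, 15), (21, 60), (22, 41)])
v23: WRITE a=42  (a history now [(9, 3), (11, 71), (12, 55), (13, 9), (16, 25), (18, 6), (23, 42)])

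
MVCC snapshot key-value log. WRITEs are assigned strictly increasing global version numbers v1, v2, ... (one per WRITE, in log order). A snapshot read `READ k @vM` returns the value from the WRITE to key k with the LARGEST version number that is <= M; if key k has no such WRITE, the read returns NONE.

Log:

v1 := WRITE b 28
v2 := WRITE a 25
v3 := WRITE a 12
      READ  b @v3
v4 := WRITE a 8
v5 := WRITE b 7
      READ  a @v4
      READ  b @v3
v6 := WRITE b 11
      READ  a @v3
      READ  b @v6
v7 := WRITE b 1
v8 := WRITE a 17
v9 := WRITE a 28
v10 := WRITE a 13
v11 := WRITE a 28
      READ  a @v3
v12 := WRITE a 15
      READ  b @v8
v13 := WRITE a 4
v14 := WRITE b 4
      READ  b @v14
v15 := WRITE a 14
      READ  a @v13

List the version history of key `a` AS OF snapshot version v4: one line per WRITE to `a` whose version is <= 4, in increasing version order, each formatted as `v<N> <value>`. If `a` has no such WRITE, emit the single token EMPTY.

Scan writes for key=a with version <= 4:
  v1 WRITE b 28 -> skip
  v2 WRITE a 25 -> keep
  v3 WRITE a 12 -> keep
  v4 WRITE a 8 -> keep
  v5 WRITE b 7 -> skip
  v6 WRITE b 11 -> skip
  v7 WRITE b 1 -> skip
  v8 WRITE a 17 -> drop (> snap)
  v9 WRITE a 28 -> drop (> snap)
  v10 WRITE a 13 -> drop (> snap)
  v11 WRITE a 28 -> drop (> snap)
  v12 WRITE a 15 -> drop (> snap)
  v13 WRITE a 4 -> drop (> snap)
  v14 WRITE b 4 -> skip
  v15 WRITE a 14 -> drop (> snap)
Collected: [(2, 25), (3, 12), (4, 8)]

Answer: v2 25
v3 12
v4 8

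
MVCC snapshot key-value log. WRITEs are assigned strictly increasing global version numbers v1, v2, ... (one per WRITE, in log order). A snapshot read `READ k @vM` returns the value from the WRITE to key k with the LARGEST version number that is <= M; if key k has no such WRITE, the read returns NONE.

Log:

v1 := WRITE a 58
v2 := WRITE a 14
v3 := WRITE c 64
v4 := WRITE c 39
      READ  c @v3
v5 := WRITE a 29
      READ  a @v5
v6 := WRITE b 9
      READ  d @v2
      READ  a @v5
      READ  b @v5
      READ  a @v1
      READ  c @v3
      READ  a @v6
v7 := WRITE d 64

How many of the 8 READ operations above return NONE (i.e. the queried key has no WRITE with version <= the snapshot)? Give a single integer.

Answer: 2

Derivation:
v1: WRITE a=58  (a history now [(1, 58)])
v2: WRITE a=14  (a history now [(1, 58), (2, 14)])
v3: WRITE c=64  (c history now [(3, 64)])
v4: WRITE c=39  (c history now [(3, 64), (4, 39)])
READ c @v3: history=[(3, 64), (4, 39)] -> pick v3 -> 64
v5: WRITE a=29  (a history now [(1, 58), (2, 14), (5, 29)])
READ a @v5: history=[(1, 58), (2, 14), (5, 29)] -> pick v5 -> 29
v6: WRITE b=9  (b history now [(6, 9)])
READ d @v2: history=[] -> no version <= 2 -> NONE
READ a @v5: history=[(1, 58), (2, 14), (5, 29)] -> pick v5 -> 29
READ b @v5: history=[(6, 9)] -> no version <= 5 -> NONE
READ a @v1: history=[(1, 58), (2, 14), (5, 29)] -> pick v1 -> 58
READ c @v3: history=[(3, 64), (4, 39)] -> pick v3 -> 64
READ a @v6: history=[(1, 58), (2, 14), (5, 29)] -> pick v5 -> 29
v7: WRITE d=64  (d history now [(7, 64)])
Read results in order: ['64', '29', 'NONE', '29', 'NONE', '58', '64', '29']
NONE count = 2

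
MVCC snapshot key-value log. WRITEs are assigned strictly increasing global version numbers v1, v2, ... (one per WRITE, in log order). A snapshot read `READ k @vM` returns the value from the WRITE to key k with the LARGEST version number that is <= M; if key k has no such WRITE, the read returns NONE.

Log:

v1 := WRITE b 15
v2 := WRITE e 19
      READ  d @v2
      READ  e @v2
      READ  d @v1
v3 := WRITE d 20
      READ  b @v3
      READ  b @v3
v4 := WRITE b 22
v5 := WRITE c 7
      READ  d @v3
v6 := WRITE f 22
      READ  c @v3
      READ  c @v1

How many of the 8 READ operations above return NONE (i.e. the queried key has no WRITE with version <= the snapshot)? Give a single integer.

Answer: 4

Derivation:
v1: WRITE b=15  (b history now [(1, 15)])
v2: WRITE e=19  (e history now [(2, 19)])
READ d @v2: history=[] -> no version <= 2 -> NONE
READ e @v2: history=[(2, 19)] -> pick v2 -> 19
READ d @v1: history=[] -> no version <= 1 -> NONE
v3: WRITE d=20  (d history now [(3, 20)])
READ b @v3: history=[(1, 15)] -> pick v1 -> 15
READ b @v3: history=[(1, 15)] -> pick v1 -> 15
v4: WRITE b=22  (b history now [(1, 15), (4, 22)])
v5: WRITE c=7  (c history now [(5, 7)])
READ d @v3: history=[(3, 20)] -> pick v3 -> 20
v6: WRITE f=22  (f history now [(6, 22)])
READ c @v3: history=[(5, 7)] -> no version <= 3 -> NONE
READ c @v1: history=[(5, 7)] -> no version <= 1 -> NONE
Read results in order: ['NONE', '19', 'NONE', '15', '15', '20', 'NONE', 'NONE']
NONE count = 4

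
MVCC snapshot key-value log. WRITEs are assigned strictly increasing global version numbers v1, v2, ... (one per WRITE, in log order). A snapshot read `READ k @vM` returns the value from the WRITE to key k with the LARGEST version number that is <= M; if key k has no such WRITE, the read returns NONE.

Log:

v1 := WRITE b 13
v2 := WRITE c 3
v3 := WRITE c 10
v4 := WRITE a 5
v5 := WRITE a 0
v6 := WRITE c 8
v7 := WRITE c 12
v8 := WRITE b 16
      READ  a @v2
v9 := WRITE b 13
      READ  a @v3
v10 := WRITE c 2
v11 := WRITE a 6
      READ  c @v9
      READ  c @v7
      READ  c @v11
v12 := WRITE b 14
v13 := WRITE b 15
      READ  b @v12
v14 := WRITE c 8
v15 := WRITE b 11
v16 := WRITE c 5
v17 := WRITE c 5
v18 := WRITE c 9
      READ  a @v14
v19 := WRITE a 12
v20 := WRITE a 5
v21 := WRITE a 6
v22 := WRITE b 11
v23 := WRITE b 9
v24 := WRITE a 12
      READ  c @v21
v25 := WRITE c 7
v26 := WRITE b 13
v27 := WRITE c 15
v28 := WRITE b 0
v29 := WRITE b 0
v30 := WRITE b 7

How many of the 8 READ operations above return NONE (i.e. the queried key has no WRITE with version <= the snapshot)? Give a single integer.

v1: WRITE b=13  (b history now [(1, 13)])
v2: WRITE c=3  (c history now [(2, 3)])
v3: WRITE c=10  (c history now [(2, 3), (3, 10)])
v4: WRITE a=5  (a history now [(4, 5)])
v5: WRITE a=0  (a history now [(4, 5), (5, 0)])
v6: WRITE c=8  (c history now [(2, 3), (3, 10), (6, 8)])
v7: WRITE c=12  (c history now [(2, 3), (3, 10), (6, 8), (7, 12)])
v8: WRITE b=16  (b history now [(1, 13), (8, 16)])
READ a @v2: history=[(4, 5), (5, 0)] -> no version <= 2 -> NONE
v9: WRITE b=13  (b history now [(1, 13), (8, 16), (9, 13)])
READ a @v3: history=[(4, 5), (5, 0)] -> no version <= 3 -> NONE
v10: WRITE c=2  (c history now [(2, 3), (3, 10), (6, 8), (7, 12), (10, 2)])
v11: WRITE a=6  (a history now [(4, 5), (5, 0), (11, 6)])
READ c @v9: history=[(2, 3), (3, 10), (6, 8), (7, 12), (10, 2)] -> pick v7 -> 12
READ c @v7: history=[(2, 3), (3, 10), (6, 8), (7, 12), (10, 2)] -> pick v7 -> 12
READ c @v11: history=[(2, 3), (3, 10), (6, 8), (7, 12), (10, 2)] -> pick v10 -> 2
v12: WRITE b=14  (b history now [(1, 13), (8, 16), (9, 13), (12, 14)])
v13: WRITE b=15  (b history now [(1, 13), (8, 16), (9, 13), (12, 14), (13, 15)])
READ b @v12: history=[(1, 13), (8, 16), (9, 13), (12, 14), (13, 15)] -> pick v12 -> 14
v14: WRITE c=8  (c history now [(2, 3), (3, 10), (6, 8), (7, 12), (10, 2), (14, 8)])
v15: WRITE b=11  (b history now [(1, 13), (8, 16), (9, 13), (12, 14), (13, 15), (15, 11)])
v16: WRITE c=5  (c history now [(2, 3), (3, 10), (6, 8), (7, 12), (10, 2), (14, 8), (16, 5)])
v17: WRITE c=5  (c history now [(2, 3), (3, 10), (6, 8), (7, 12), (10, 2), (14, 8), (16, 5), (17, 5)])
v18: WRITE c=9  (c history now [(2, 3), (3, 10), (6, 8), (7, 12), (10, 2), (14, 8), (16, 5), (17, 5), (18, 9)])
READ a @v14: history=[(4, 5), (5, 0), (11, 6)] -> pick v11 -> 6
v19: WRITE a=12  (a history now [(4, 5), (5, 0), (11, 6), (19, 12)])
v20: WRITE a=5  (a history now [(4, 5), (5, 0), (11, 6), (19, 12), (20, 5)])
v21: WRITE a=6  (a history now [(4, 5), (5, 0), (11, 6), (19, 12), (20, 5), (21, 6)])
v22: WRITE b=11  (b history now [(1, 13), (8, 16), (9, 13), (12, 14), (13, 15), (15, 11), (22, 11)])
v23: WRITE b=9  (b history now [(1, 13), (8, 16), (9, 13), (12, 14), (13, 15), (15, 11), (22, 11), (23, 9)])
v24: WRITE a=12  (a history now [(4, 5), (5, 0), (11, 6), (19, 12), (20, 5), (21, 6), (24, 12)])
READ c @v21: history=[(2, 3), (3, 10), (6, 8), (7, 12), (10, 2), (14, 8), (16, 5), (17, 5), (18, 9)] -> pick v18 -> 9
v25: WRITE c=7  (c history now [(2, 3), (3, 10), (6, 8), (7, 12), (10, 2), (14, 8), (16, 5), (17, 5), (18, 9), (25, 7)])
v26: WRITE b=13  (b history now [(1, 13), (8, 16), (9, 13), (12, 14), (13, 15), (15, 11), (22, 11), (23, 9), (26, 13)])
v27: WRITE c=15  (c history now [(2, 3), (3, 10), (6, 8), (7, 12), (10, 2), (14, 8), (16, 5), (17, 5), (18, 9), (25, 7), (27, 15)])
v28: WRITE b=0  (b history now [(1, 13), (8, 16), (9, 13), (12, 14), (13, 15), (15, 11), (22, 11), (23, 9), (26, 13), (28, 0)])
v29: WRITE b=0  (b history now [(1, 13), (8, 16), (9, 13), (12, 14), (13, 15), (15, 11), (22, 11), (23, 9), (26, 13), (28, 0), (29, 0)])
v30: WRITE b=7  (b history now [(1, 13), (8, 16), (9, 13), (12, 14), (13, 15), (15, 11), (22, 11), (23, 9), (26, 13), (28, 0), (29, 0), (30, 7)])
Read results in order: ['NONE', 'NONE', '12', '12', '2', '14', '6', '9']
NONE count = 2

Answer: 2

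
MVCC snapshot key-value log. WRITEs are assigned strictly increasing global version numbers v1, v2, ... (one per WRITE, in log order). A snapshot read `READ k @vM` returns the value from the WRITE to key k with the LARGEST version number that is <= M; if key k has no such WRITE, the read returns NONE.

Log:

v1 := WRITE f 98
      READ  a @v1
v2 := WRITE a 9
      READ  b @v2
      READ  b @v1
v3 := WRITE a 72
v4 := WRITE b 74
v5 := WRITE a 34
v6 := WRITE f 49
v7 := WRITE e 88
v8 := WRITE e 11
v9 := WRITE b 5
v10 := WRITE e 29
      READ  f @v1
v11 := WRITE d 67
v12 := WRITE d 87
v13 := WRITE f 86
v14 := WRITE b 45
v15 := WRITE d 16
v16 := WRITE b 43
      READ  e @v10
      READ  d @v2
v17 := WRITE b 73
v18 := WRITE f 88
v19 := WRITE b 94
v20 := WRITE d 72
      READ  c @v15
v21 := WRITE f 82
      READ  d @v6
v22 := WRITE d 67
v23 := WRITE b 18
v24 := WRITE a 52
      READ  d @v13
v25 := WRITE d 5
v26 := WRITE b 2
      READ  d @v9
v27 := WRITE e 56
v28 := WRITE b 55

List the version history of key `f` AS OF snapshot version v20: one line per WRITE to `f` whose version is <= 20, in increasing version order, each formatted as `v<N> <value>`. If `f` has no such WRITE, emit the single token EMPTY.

Answer: v1 98
v6 49
v13 86
v18 88

Derivation:
Scan writes for key=f with version <= 20:
  v1 WRITE f 98 -> keep
  v2 WRITE a 9 -> skip
  v3 WRITE a 72 -> skip
  v4 WRITE b 74 -> skip
  v5 WRITE a 34 -> skip
  v6 WRITE f 49 -> keep
  v7 WRITE e 88 -> skip
  v8 WRITE e 11 -> skip
  v9 WRITE b 5 -> skip
  v10 WRITE e 29 -> skip
  v11 WRITE d 67 -> skip
  v12 WRITE d 87 -> skip
  v13 WRITE f 86 -> keep
  v14 WRITE b 45 -> skip
  v15 WRITE d 16 -> skip
  v16 WRITE b 43 -> skip
  v17 WRITE b 73 -> skip
  v18 WRITE f 88 -> keep
  v19 WRITE b 94 -> skip
  v20 WRITE d 72 -> skip
  v21 WRITE f 82 -> drop (> snap)
  v22 WRITE d 67 -> skip
  v23 WRITE b 18 -> skip
  v24 WRITE a 52 -> skip
  v25 WRITE d 5 -> skip
  v26 WRITE b 2 -> skip
  v27 WRITE e 56 -> skip
  v28 WRITE b 55 -> skip
Collected: [(1, 98), (6, 49), (13, 86), (18, 88)]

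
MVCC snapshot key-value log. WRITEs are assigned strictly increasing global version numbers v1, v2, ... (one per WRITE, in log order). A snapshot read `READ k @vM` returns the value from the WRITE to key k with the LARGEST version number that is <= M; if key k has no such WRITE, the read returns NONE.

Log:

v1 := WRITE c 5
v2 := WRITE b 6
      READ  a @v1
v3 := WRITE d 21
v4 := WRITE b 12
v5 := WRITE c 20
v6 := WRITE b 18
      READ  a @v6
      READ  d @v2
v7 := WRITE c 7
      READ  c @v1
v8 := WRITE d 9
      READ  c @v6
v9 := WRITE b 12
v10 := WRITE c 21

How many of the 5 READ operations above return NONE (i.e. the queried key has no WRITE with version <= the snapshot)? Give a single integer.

Answer: 3

Derivation:
v1: WRITE c=5  (c history now [(1, 5)])
v2: WRITE b=6  (b history now [(2, 6)])
READ a @v1: history=[] -> no version <= 1 -> NONE
v3: WRITE d=21  (d history now [(3, 21)])
v4: WRITE b=12  (b history now [(2, 6), (4, 12)])
v5: WRITE c=20  (c history now [(1, 5), (5, 20)])
v6: WRITE b=18  (b history now [(2, 6), (4, 12), (6, 18)])
READ a @v6: history=[] -> no version <= 6 -> NONE
READ d @v2: history=[(3, 21)] -> no version <= 2 -> NONE
v7: WRITE c=7  (c history now [(1, 5), (5, 20), (7, 7)])
READ c @v1: history=[(1, 5), (5, 20), (7, 7)] -> pick v1 -> 5
v8: WRITE d=9  (d history now [(3, 21), (8, 9)])
READ c @v6: history=[(1, 5), (5, 20), (7, 7)] -> pick v5 -> 20
v9: WRITE b=12  (b history now [(2, 6), (4, 12), (6, 18), (9, 12)])
v10: WRITE c=21  (c history now [(1, 5), (5, 20), (7, 7), (10, 21)])
Read results in order: ['NONE', 'NONE', 'NONE', '5', '20']
NONE count = 3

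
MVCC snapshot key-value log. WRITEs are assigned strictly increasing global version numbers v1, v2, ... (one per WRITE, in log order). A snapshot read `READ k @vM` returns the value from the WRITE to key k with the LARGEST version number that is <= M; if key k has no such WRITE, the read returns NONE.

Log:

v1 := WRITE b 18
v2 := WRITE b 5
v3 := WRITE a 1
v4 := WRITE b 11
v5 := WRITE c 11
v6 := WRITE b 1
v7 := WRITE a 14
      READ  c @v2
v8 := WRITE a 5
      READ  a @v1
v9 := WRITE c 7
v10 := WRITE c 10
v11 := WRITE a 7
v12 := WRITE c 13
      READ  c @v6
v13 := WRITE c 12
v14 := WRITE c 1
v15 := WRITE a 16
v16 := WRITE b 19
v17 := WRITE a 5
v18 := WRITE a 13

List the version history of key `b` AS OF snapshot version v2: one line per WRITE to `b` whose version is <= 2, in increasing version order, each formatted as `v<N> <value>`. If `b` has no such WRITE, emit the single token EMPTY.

Answer: v1 18
v2 5

Derivation:
Scan writes for key=b with version <= 2:
  v1 WRITE b 18 -> keep
  v2 WRITE b 5 -> keep
  v3 WRITE a 1 -> skip
  v4 WRITE b 11 -> drop (> snap)
  v5 WRITE c 11 -> skip
  v6 WRITE b 1 -> drop (> snap)
  v7 WRITE a 14 -> skip
  v8 WRITE a 5 -> skip
  v9 WRITE c 7 -> skip
  v10 WRITE c 10 -> skip
  v11 WRITE a 7 -> skip
  v12 WRITE c 13 -> skip
  v13 WRITE c 12 -> skip
  v14 WRITE c 1 -> skip
  v15 WRITE a 16 -> skip
  v16 WRITE b 19 -> drop (> snap)
  v17 WRITE a 5 -> skip
  v18 WRITE a 13 -> skip
Collected: [(1, 18), (2, 5)]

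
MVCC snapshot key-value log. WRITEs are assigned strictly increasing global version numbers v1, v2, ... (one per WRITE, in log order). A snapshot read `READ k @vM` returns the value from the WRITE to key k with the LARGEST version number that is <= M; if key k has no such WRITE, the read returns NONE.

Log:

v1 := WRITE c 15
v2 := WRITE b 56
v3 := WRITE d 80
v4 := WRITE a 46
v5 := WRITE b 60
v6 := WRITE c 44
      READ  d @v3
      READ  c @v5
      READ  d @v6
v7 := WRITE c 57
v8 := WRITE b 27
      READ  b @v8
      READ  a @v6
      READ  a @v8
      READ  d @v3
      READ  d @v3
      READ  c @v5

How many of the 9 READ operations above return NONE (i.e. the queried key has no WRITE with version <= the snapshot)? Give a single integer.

v1: WRITE c=15  (c history now [(1, 15)])
v2: WRITE b=56  (b history now [(2, 56)])
v3: WRITE d=80  (d history now [(3, 80)])
v4: WRITE a=46  (a history now [(4, 46)])
v5: WRITE b=60  (b history now [(2, 56), (5, 60)])
v6: WRITE c=44  (c history now [(1, 15), (6, 44)])
READ d @v3: history=[(3, 80)] -> pick v3 -> 80
READ c @v5: history=[(1, 15), (6, 44)] -> pick v1 -> 15
READ d @v6: history=[(3, 80)] -> pick v3 -> 80
v7: WRITE c=57  (c history now [(1, 15), (6, 44), (7, 57)])
v8: WRITE b=27  (b history now [(2, 56), (5, 60), (8, 27)])
READ b @v8: history=[(2, 56), (5, 60), (8, 27)] -> pick v8 -> 27
READ a @v6: history=[(4, 46)] -> pick v4 -> 46
READ a @v8: history=[(4, 46)] -> pick v4 -> 46
READ d @v3: history=[(3, 80)] -> pick v3 -> 80
READ d @v3: history=[(3, 80)] -> pick v3 -> 80
READ c @v5: history=[(1, 15), (6, 44), (7, 57)] -> pick v1 -> 15
Read results in order: ['80', '15', '80', '27', '46', '46', '80', '80', '15']
NONE count = 0

Answer: 0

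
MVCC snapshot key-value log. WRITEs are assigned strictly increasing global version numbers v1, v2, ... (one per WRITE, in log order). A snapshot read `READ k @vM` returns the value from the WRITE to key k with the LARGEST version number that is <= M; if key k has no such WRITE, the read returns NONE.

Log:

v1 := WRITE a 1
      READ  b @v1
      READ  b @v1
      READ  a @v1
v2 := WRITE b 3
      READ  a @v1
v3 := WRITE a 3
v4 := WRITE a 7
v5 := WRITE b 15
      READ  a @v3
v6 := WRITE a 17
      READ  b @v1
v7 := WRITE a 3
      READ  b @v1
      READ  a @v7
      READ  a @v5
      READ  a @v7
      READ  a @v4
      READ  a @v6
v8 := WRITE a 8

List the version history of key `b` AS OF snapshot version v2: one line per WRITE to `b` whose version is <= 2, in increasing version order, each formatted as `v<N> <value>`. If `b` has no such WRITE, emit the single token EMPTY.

Answer: v2 3

Derivation:
Scan writes for key=b with version <= 2:
  v1 WRITE a 1 -> skip
  v2 WRITE b 3 -> keep
  v3 WRITE a 3 -> skip
  v4 WRITE a 7 -> skip
  v5 WRITE b 15 -> drop (> snap)
  v6 WRITE a 17 -> skip
  v7 WRITE a 3 -> skip
  v8 WRITE a 8 -> skip
Collected: [(2, 3)]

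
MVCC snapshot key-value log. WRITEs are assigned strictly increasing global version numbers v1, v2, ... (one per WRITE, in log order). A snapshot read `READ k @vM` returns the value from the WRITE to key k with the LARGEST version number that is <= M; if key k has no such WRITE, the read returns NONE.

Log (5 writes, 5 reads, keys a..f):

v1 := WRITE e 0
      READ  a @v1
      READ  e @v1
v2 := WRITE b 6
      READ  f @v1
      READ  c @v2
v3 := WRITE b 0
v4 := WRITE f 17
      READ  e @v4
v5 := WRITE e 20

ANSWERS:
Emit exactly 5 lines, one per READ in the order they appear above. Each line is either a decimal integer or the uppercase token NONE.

Answer: NONE
0
NONE
NONE
0

Derivation:
v1: WRITE e=0  (e history now [(1, 0)])
READ a @v1: history=[] -> no version <= 1 -> NONE
READ e @v1: history=[(1, 0)] -> pick v1 -> 0
v2: WRITE b=6  (b history now [(2, 6)])
READ f @v1: history=[] -> no version <= 1 -> NONE
READ c @v2: history=[] -> no version <= 2 -> NONE
v3: WRITE b=0  (b history now [(2, 6), (3, 0)])
v4: WRITE f=17  (f history now [(4, 17)])
READ e @v4: history=[(1, 0)] -> pick v1 -> 0
v5: WRITE e=20  (e history now [(1, 0), (5, 20)])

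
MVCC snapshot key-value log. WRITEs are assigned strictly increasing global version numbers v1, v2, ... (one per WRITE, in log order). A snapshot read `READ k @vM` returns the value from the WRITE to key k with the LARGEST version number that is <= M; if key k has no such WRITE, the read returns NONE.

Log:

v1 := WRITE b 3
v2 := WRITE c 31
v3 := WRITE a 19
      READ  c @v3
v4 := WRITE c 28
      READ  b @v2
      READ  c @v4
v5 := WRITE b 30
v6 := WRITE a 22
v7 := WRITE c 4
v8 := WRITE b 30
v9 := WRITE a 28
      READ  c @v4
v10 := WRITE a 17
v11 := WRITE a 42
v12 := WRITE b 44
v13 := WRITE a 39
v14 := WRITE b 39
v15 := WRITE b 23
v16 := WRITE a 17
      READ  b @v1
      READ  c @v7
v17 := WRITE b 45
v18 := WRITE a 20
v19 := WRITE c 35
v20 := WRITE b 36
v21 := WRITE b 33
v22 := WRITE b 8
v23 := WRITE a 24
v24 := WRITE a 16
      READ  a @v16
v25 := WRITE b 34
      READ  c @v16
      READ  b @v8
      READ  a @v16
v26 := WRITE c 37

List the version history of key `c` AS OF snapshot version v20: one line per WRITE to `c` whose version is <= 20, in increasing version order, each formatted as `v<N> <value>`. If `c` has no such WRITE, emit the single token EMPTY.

Scan writes for key=c with version <= 20:
  v1 WRITE b 3 -> skip
  v2 WRITE c 31 -> keep
  v3 WRITE a 19 -> skip
  v4 WRITE c 28 -> keep
  v5 WRITE b 30 -> skip
  v6 WRITE a 22 -> skip
  v7 WRITE c 4 -> keep
  v8 WRITE b 30 -> skip
  v9 WRITE a 28 -> skip
  v10 WRITE a 17 -> skip
  v11 WRITE a 42 -> skip
  v12 WRITE b 44 -> skip
  v13 WRITE a 39 -> skip
  v14 WRITE b 39 -> skip
  v15 WRITE b 23 -> skip
  v16 WRITE a 17 -> skip
  v17 WRITE b 45 -> skip
  v18 WRITE a 20 -> skip
  v19 WRITE c 35 -> keep
  v20 WRITE b 36 -> skip
  v21 WRITE b 33 -> skip
  v22 WRITE b 8 -> skip
  v23 WRITE a 24 -> skip
  v24 WRITE a 16 -> skip
  v25 WRITE b 34 -> skip
  v26 WRITE c 37 -> drop (> snap)
Collected: [(2, 31), (4, 28), (7, 4), (19, 35)]

Answer: v2 31
v4 28
v7 4
v19 35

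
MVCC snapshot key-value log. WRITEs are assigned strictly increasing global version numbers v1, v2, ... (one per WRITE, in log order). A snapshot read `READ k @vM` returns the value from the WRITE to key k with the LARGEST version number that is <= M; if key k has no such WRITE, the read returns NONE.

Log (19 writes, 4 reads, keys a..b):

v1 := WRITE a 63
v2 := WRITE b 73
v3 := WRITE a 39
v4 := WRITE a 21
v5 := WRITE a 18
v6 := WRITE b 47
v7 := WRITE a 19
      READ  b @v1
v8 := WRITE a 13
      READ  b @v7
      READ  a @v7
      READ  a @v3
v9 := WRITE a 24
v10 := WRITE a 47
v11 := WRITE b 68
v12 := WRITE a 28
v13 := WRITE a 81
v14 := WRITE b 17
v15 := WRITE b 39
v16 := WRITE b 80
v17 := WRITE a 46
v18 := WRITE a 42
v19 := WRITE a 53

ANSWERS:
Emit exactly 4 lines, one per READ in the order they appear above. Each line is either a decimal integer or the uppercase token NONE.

v1: WRITE a=63  (a history now [(1, 63)])
v2: WRITE b=73  (b history now [(2, 73)])
v3: WRITE a=39  (a history now [(1, 63), (3, 39)])
v4: WRITE a=21  (a history now [(1, 63), (3, 39), (4, 21)])
v5: WRITE a=18  (a history now [(1, 63), (3, 39), (4, 21), (5, 18)])
v6: WRITE b=47  (b history now [(2, 73), (6, 47)])
v7: WRITE a=19  (a history now [(1, 63), (3, 39), (4, 21), (5, 18), (7, 19)])
READ b @v1: history=[(2, 73), (6, 47)] -> no version <= 1 -> NONE
v8: WRITE a=13  (a history now [(1, 63), (3, 39), (4, 21), (5, 18), (7, 19), (8, 13)])
READ b @v7: history=[(2, 73), (6, 47)] -> pick v6 -> 47
READ a @v7: history=[(1, 63), (3, 39), (4, 21), (5, 18), (7, 19), (8, 13)] -> pick v7 -> 19
READ a @v3: history=[(1, 63), (3, 39), (4, 21), (5, 18), (7, 19), (8, 13)] -> pick v3 -> 39
v9: WRITE a=24  (a history now [(1, 63), (3, 39), (4, 21), (5, 18), (7, 19), (8, 13), (9, 24)])
v10: WRITE a=47  (a history now [(1, 63), (3, 39), (4, 21), (5, 18), (7, 19), (8, 13), (9, 24), (10, 47)])
v11: WRITE b=68  (b history now [(2, 73), (6, 47), (11, 68)])
v12: WRITE a=28  (a history now [(1, 63), (3, 39), (4, 21), (5, 18), (7, 19), (8, 13), (9, 24), (10, 47), (12, 28)])
v13: WRITE a=81  (a history now [(1, 63), (3, 39), (4, 21), (5, 18), (7, 19), (8, 13), (9, 24), (10, 47), (12, 28), (13, 81)])
v14: WRITE b=17  (b history now [(2, 73), (6, 47), (11, 68), (14, 17)])
v15: WRITE b=39  (b history now [(2, 73), (6, 47), (11, 68), (14, 17), (15, 39)])
v16: WRITE b=80  (b history now [(2, 73), (6, 47), (11, 68), (14, 17), (15, 39), (16, 80)])
v17: WRITE a=46  (a history now [(1, 63), (3, 39), (4, 21), (5, 18), (7, 19), (8, 13), (9, 24), (10, 47), (12, 28), (13, 81), (17, 46)])
v18: WRITE a=42  (a history now [(1, 63), (3, 39), (4, 21), (5, 18), (7, 19), (8, 13), (9, 24), (10, 47), (12, 28), (13, 81), (17, 46), (18, 42)])
v19: WRITE a=53  (a history now [(1, 63), (3, 39), (4, 21), (5, 18), (7, 19), (8, 13), (9, 24), (10, 47), (12, 28), (13, 81), (17, 46), (18, 42), (19, 53)])

Answer: NONE
47
19
39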